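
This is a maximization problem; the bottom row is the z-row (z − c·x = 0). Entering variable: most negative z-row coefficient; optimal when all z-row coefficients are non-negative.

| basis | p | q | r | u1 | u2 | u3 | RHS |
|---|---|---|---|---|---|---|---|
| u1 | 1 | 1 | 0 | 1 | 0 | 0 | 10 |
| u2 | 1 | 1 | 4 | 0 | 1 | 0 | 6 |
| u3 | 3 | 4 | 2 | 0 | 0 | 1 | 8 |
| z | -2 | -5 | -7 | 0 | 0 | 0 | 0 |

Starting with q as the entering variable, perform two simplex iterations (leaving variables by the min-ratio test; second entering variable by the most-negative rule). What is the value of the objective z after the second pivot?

106/7

Ratio test on column q — row 1: 10/1 = 10; row 2: 6/1 = 6; row 3: 8/4 = 2. Minimum is 2 at row 3 (u3 leaves); pivot element 4.
Pivot on row 3; the z-row RHS becomes 0 − (-5)·2 = 10.
Next entering variable (most negative z-row entry -9/2): r.
Ratio test on column r — row 1: entry -1/2 ≤ 0; row 2: 4/(7/2) = 8/7; row 3: 2/(1/2) = 4. Minimum is 8/7 at row 2 (u2 leaves); pivot element 7/2.
After the second pivot the z-row RHS is 10 − (-9/2)·(8/7) = 106/7.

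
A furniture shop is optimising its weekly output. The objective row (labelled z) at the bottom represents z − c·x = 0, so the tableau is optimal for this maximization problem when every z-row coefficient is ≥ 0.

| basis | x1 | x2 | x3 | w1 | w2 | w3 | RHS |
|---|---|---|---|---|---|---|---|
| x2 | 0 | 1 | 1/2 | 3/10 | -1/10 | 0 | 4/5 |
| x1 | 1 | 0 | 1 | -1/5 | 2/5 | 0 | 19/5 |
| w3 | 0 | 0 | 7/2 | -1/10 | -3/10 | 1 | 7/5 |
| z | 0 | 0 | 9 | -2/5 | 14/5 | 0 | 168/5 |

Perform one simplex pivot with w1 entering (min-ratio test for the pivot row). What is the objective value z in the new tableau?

104/3

Ratio test on column w1 — row 1: (4/5)/(3/10) = 8/3; row 2: entry -1/5 ≤ 0; row 3: entry -1/10 ≤ 0. Minimum is 8/3 at row 1 (x2 leaves); pivot element 3/10.
Pivot on row 1; the z-row RHS becomes 168/5 − (-2/5)·(8/3) = 104/3.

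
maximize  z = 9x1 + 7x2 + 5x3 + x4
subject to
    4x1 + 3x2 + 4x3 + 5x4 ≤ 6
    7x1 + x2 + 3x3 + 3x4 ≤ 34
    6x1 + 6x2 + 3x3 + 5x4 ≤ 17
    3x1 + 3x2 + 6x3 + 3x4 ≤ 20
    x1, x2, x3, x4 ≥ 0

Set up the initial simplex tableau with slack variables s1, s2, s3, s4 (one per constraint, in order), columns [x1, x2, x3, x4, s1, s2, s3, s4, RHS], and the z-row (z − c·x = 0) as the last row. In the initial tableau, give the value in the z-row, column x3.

-5

The z-row carries the negated objective coefficients: the x3 entry is -5.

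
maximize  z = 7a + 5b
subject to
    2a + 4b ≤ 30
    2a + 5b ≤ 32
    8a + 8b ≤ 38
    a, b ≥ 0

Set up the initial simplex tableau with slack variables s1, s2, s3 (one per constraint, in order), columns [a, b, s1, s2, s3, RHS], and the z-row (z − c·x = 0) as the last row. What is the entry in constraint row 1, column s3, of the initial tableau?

Slack s3 belongs to constraint 3; its column is the unit vector e_3, so the entry in row 1 is 0.

0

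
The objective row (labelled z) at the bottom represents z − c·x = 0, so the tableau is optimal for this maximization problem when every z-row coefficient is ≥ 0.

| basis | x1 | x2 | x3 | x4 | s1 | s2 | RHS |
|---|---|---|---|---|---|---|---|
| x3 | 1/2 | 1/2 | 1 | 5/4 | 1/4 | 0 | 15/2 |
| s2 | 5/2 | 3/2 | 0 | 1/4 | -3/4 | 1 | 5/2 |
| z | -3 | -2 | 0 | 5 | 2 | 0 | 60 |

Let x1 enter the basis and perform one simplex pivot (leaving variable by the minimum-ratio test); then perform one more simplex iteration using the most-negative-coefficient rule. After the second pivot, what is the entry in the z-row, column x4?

Ratio test on column x1 — row 1: (15/2)/(1/2) = 15; row 2: (5/2)/(5/2) = 1. Minimum is 1 at row 2 (s2 leaves); pivot element 5/2.
Divide row 2 by 5/2; eliminate column x1 from the other rows.
Second iteration: most negative z-row entry is -1/5 in column x2, so x2 enters.
Ratio test on column x2 — row 1: 7/(1/5) = 35; row 2: 1/(3/5) = 5/3. Minimum is 5/3 at row 2 (x1 leaves); pivot element 3/5.
Divide row 2 by 3/5; eliminate column x2 from the other rows.
After both pivots, the entry at the z-row, column x4 is 16/3.

16/3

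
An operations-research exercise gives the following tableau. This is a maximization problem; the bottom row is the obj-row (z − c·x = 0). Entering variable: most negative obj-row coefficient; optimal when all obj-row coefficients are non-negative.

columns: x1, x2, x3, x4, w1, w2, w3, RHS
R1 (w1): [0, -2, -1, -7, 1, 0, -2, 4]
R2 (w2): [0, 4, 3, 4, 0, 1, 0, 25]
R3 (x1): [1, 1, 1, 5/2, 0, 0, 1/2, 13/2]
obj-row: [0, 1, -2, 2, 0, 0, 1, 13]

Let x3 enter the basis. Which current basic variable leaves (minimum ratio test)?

x1

Column x3 entries and ratios — w1: -1 ≤ 0, skip; w2: 25/3 = 25/3; x1: (13/2)/1 = 13/2.
Smallest ratio is 13/2 in the row of x1, so x1 leaves.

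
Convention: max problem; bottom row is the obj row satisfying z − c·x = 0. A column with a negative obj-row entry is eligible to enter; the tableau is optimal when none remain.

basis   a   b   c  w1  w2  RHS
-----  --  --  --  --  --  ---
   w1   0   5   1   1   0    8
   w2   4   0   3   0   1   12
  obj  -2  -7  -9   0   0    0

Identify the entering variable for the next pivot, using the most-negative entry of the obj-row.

Negative obj-row entries: a: -2, b: -7, c: -9.
The most negative is -9 in column c, so c enters.

c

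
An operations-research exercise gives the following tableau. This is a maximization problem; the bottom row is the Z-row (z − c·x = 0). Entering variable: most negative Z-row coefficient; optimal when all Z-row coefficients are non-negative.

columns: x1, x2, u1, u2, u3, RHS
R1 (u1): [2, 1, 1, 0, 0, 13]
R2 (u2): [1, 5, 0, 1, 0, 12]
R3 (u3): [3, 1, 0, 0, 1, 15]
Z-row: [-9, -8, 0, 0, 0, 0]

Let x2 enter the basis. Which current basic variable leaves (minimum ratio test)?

u2

Column x2 entries and ratios — u1: 13/1 = 13; u2: 12/5 = 12/5; u3: 15/1 = 15.
Smallest ratio is 12/5 in the row of u2, so u2 leaves.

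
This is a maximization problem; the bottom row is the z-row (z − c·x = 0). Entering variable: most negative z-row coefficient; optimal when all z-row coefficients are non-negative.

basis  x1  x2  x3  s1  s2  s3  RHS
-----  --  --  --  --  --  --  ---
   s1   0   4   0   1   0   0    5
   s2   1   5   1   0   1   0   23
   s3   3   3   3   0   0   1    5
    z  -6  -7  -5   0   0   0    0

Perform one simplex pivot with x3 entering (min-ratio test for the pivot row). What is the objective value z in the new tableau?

Ratio test on column x3 — row 1: entry 0 ≤ 0; row 2: 23/1 = 23; row 3: 5/3 = 5/3. Minimum is 5/3 at row 3 (s3 leaves); pivot element 3.
Pivot on row 3; the z-row RHS becomes 0 − (-5)·(5/3) = 25/3.

25/3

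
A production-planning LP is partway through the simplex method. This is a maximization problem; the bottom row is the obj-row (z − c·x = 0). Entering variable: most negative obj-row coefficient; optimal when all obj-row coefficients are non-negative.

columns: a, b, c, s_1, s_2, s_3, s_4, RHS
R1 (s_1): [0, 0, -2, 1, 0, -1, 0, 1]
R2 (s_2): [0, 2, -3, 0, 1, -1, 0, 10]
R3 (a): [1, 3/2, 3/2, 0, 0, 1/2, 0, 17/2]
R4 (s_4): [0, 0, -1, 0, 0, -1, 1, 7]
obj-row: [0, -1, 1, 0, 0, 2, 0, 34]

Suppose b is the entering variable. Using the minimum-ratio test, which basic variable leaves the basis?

s_2

Column b entries and ratios — s_1: 0 ≤ 0, skip; s_2: 10/2 = 5; a: (17/2)/(3/2) = 17/3; s_4: 0 ≤ 0, skip.
Smallest ratio is 5 in the row of s_2, so s_2 leaves.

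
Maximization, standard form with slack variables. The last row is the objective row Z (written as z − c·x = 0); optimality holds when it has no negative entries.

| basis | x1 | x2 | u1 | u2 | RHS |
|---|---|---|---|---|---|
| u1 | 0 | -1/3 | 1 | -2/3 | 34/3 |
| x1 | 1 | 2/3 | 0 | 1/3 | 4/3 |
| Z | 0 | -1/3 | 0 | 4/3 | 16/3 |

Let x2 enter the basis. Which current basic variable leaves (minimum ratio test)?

Column x2 entries and ratios — u1: -1/3 ≤ 0, skip; x1: (4/3)/(2/3) = 2.
Smallest ratio is 2 in the row of x1, so x1 leaves.

x1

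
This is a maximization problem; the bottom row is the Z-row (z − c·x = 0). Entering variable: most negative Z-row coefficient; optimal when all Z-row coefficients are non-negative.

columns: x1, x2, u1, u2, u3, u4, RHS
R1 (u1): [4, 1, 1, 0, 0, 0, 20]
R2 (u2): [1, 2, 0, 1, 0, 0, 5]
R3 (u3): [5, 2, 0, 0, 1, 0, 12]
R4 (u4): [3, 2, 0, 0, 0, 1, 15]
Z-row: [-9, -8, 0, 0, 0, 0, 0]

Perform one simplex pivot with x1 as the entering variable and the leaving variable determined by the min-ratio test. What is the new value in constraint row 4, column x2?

4/5

Ratio test on column x1 — row 1: 20/4 = 5; row 2: 5/1 = 5; row 3: 12/5 = 12/5; row 4: 15/3 = 5. Minimum is 12/5 at row 3 (u3 leaves); pivot element 5.
Divide row 3 by 5; eliminate column x1 from the other rows.
Row 4 update in column x2: 2 − 3·(2/5) = 4/5.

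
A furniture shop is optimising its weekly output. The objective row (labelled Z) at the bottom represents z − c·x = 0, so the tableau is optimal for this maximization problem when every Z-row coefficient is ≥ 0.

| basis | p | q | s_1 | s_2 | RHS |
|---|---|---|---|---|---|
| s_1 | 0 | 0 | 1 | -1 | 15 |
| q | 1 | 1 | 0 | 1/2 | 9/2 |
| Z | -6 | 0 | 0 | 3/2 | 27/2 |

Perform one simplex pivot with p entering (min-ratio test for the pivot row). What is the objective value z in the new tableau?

Ratio test on column p — row 1: entry 0 ≤ 0; row 2: (9/2)/1 = 9/2. Minimum is 9/2 at row 2 (q leaves); pivot element 1.
Pivot on row 2; the Z-row RHS becomes 27/2 − (-6)·(9/2) = 81/2.

81/2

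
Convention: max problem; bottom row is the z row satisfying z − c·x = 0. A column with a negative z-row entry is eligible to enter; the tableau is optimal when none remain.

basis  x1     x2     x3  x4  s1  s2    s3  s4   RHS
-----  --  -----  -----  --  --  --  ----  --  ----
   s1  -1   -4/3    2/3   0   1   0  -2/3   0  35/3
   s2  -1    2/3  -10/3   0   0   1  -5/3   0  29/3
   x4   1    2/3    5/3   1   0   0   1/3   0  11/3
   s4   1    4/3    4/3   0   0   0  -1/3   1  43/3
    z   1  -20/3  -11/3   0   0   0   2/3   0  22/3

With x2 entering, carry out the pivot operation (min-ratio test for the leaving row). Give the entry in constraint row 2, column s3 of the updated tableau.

Ratio test on column x2 — row 1: entry -4/3 ≤ 0; row 2: (29/3)/(2/3) = 29/2; row 3: (11/3)/(2/3) = 11/2; row 4: (43/3)/(4/3) = 43/4. Minimum is 11/2 at row 3 (x4 leaves); pivot element 2/3.
Divide row 3 by 2/3; eliminate column x2 from the other rows.
Row 2 update in column s3: -5/3 − (2/3)·(1/2) = -2.

-2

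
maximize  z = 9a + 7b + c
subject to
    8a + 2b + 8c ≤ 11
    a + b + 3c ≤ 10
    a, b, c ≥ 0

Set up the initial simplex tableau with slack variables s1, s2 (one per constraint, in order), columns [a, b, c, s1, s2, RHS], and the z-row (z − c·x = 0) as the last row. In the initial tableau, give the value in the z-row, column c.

The z-row carries the negated objective coefficients: the c entry is -1.

-1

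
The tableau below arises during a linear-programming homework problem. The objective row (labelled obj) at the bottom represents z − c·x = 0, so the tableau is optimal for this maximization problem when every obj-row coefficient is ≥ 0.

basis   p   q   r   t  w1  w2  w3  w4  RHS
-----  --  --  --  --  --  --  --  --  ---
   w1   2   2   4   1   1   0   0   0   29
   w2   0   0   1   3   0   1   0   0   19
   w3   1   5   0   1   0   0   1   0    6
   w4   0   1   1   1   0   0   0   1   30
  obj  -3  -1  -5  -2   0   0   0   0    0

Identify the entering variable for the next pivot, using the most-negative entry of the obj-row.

Negative obj-row entries: p: -3, q: -1, r: -5, t: -2.
The most negative is -5 in column r, so r enters.

r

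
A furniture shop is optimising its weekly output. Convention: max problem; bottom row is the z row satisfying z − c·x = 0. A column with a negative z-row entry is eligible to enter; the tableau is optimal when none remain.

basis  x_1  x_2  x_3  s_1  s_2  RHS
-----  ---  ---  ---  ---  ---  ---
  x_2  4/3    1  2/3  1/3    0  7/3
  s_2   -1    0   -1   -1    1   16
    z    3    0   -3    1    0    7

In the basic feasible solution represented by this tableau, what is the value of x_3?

0

x_3 is not in the basis, so in the current basic feasible solution x_3 = 0.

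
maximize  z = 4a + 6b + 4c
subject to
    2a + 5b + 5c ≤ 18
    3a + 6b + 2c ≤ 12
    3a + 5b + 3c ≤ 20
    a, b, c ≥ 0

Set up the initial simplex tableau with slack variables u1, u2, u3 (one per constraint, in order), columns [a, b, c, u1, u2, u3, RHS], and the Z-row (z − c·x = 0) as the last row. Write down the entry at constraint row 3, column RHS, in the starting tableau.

The RHS of constraint 3 is b_3 = 20.

20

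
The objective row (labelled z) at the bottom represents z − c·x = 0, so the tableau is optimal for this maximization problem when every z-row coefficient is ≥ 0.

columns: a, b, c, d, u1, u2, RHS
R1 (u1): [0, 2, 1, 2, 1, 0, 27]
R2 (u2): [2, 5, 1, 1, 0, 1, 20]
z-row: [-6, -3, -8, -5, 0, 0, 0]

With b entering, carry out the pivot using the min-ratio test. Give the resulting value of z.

12

Ratio test on column b — row 1: 27/2 = 27/2; row 2: 20/5 = 4. Minimum is 4 at row 2 (u2 leaves); pivot element 5.
Pivot on row 2; the z-row RHS becomes 0 − (-3)·4 = 12.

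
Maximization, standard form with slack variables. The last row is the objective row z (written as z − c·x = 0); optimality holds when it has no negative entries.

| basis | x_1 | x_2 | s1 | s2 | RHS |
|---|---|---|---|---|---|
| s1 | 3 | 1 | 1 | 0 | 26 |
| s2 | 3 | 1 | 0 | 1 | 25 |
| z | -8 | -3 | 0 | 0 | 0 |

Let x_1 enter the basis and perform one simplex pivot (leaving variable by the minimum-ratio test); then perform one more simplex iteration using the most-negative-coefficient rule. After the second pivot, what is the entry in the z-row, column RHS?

75

Ratio test on column x_1 — row 1: 26/3 = 26/3; row 2: 25/3 = 25/3. Minimum is 25/3 at row 2 (s2 leaves); pivot element 3.
Divide row 2 by 3; eliminate column x_1 from the other rows.
Second iteration: most negative z-row entry is -1/3 in column x_2, so x_2 enters.
Ratio test on column x_2 — row 1: entry 0 ≤ 0; row 2: (25/3)/(1/3) = 25. Minimum is 25 at row 2 (x_1 leaves); pivot element 1/3.
Divide row 2 by 1/3; eliminate column x_2 from the other rows.
After both pivots, the entry at the z-row, column RHS is 75.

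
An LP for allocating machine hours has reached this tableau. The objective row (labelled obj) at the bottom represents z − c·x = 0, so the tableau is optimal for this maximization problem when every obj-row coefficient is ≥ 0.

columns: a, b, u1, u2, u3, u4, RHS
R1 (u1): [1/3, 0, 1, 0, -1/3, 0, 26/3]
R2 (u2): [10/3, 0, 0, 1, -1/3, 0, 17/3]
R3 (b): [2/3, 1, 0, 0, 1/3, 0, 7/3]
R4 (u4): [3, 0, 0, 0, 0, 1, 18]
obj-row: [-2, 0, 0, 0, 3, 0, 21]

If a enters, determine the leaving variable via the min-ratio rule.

u2

Column a entries and ratios — u1: (26/3)/(1/3) = 26; u2: (17/3)/(10/3) = 17/10; b: (7/3)/(2/3) = 7/2; u4: 18/3 = 6.
Smallest ratio is 17/10 in the row of u2, so u2 leaves.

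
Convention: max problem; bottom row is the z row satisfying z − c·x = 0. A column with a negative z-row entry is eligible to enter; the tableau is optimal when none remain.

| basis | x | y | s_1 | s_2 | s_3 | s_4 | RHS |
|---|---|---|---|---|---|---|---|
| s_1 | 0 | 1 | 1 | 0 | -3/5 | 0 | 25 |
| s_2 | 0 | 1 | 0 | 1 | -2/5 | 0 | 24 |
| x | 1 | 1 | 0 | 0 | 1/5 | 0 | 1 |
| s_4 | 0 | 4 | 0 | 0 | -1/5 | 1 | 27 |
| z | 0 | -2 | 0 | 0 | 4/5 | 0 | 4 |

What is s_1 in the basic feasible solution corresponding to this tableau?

s_1 is basic (row 1); its value is the RHS of that row, 25.

25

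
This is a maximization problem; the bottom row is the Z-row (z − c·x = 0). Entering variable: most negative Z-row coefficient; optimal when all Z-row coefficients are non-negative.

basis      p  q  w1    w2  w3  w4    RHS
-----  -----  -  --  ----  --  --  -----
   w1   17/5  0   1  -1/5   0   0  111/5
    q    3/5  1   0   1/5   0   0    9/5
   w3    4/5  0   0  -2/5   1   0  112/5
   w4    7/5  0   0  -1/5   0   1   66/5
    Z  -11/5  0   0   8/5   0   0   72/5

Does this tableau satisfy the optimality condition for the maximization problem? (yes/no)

The Z-row has a negative entry -11/5 in column p, so it is not optimal.

no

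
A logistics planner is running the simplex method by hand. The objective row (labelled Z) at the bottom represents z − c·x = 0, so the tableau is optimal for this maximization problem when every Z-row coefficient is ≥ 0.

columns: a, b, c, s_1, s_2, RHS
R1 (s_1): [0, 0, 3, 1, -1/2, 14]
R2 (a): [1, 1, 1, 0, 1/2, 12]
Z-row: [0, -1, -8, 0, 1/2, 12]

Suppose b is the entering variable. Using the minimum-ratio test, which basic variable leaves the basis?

Column b entries and ratios — s_1: 0 ≤ 0, skip; a: 12/1 = 12.
Smallest ratio is 12 in the row of a, so a leaves.

a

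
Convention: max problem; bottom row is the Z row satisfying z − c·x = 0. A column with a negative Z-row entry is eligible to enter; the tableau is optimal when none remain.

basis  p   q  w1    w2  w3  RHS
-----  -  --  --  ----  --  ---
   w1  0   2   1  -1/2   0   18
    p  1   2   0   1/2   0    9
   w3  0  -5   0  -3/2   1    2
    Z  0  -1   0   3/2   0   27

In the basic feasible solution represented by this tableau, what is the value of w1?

18

w1 is basic (row 1); its value is the RHS of that row, 18.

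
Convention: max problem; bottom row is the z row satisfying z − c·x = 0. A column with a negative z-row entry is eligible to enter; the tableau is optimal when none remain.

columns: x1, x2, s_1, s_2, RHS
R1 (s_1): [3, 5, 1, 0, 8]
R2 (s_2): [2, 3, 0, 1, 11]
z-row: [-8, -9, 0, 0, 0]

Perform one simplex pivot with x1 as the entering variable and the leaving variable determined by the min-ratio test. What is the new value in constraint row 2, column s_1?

Ratio test on column x1 — row 1: 8/3 = 8/3; row 2: 11/2 = 11/2. Minimum is 8/3 at row 1 (s_1 leaves); pivot element 3.
Divide row 1 by 3; eliminate column x1 from the other rows.
Row 2 update in column s_1: 0 − 2·(1/3) = -2/3.

-2/3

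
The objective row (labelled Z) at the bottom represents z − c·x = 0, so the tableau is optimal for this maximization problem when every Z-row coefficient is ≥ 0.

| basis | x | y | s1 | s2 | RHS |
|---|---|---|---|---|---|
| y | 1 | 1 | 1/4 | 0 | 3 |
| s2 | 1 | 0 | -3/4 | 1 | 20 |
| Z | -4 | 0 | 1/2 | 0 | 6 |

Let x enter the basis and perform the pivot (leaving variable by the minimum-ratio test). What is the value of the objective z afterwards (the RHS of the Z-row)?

Ratio test on column x — row 1: 3/1 = 3; row 2: 20/1 = 20. Minimum is 3 at row 1 (y leaves); pivot element 1.
Pivot on row 1; the Z-row RHS becomes 6 − (-4)·3 = 18.

18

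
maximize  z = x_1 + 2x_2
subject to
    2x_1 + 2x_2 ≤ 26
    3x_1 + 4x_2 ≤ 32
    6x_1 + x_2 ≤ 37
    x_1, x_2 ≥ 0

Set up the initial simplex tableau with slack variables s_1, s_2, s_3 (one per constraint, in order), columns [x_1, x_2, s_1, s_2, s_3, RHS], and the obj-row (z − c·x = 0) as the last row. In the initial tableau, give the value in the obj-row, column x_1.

-1

The obj-row carries the negated objective coefficients: the x_1 entry is -1.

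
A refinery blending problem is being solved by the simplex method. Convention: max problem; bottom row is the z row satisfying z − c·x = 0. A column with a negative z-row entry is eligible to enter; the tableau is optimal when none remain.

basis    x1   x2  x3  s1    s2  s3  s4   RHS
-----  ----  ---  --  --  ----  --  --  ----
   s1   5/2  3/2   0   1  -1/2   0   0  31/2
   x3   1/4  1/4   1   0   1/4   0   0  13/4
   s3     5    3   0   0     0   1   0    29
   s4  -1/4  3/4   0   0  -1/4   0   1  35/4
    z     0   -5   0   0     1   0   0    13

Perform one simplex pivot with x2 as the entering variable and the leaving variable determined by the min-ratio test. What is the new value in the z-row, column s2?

1

Ratio test on column x2 — row 1: (31/2)/(3/2) = 31/3; row 2: (13/4)/(1/4) = 13; row 3: 29/3 = 29/3; row 4: (35/4)/(3/4) = 35/3. Minimum is 29/3 at row 3 (s3 leaves); pivot element 3.
Divide row 3 by 3; eliminate column x2 from the other rows.
z-row update in column s2: 1 − (-5)·0 = 1.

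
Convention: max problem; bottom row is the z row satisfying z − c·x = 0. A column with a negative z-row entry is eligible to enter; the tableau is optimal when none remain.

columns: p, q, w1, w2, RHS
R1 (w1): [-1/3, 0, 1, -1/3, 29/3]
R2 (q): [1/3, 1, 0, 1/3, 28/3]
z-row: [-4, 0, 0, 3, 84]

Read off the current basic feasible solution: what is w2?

w2 is not in the basis, so in the current basic feasible solution w2 = 0.

0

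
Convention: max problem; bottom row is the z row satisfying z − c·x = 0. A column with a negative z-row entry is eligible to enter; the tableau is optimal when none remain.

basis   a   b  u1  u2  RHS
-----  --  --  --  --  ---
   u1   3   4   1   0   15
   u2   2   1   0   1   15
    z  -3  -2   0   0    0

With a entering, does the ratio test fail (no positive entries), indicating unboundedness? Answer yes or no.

no

Column a has positive entries in row(s) 1, 2, so the ratio test bounds it — not unbounded.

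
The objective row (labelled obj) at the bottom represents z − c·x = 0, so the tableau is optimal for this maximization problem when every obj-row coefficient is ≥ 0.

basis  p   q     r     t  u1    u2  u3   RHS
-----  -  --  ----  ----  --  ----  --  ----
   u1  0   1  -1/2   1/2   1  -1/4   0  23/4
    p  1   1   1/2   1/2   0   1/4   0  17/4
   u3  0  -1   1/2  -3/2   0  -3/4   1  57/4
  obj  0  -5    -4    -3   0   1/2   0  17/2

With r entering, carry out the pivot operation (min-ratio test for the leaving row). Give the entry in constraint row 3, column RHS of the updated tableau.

Ratio test on column r — row 1: entry -1/2 ≤ 0; row 2: (17/4)/(1/2) = 17/2; row 3: (57/4)/(1/2) = 57/2. Minimum is 17/2 at row 2 (p leaves); pivot element 1/2.
Divide row 2 by 1/2; eliminate column r from the other rows.
Row 3 update in column RHS: 57/4 − (1/2)·(17/2) = 10.

10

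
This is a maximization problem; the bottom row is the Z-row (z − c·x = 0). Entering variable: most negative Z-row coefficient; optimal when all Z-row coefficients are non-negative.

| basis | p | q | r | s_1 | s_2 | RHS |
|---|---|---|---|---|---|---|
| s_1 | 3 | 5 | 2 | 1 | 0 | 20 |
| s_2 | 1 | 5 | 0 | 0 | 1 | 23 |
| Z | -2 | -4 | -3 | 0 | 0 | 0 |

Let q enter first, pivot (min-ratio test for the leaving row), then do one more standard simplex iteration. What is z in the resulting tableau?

30

Ratio test on column q — row 1: 20/5 = 4; row 2: 23/5 = 23/5. Minimum is 4 at row 1 (s_1 leaves); pivot element 5.
Pivot on row 1; the Z-row RHS becomes 0 − (-4)·4 = 16.
Next entering variable (most negative Z-row entry -7/5): r.
Ratio test on column r — row 1: 4/(2/5) = 10; row 2: entry -2 ≤ 0. Minimum is 10 at row 1 (q leaves); pivot element 2/5.
After the second pivot the Z-row RHS is 16 − (-7/5)·10 = 30.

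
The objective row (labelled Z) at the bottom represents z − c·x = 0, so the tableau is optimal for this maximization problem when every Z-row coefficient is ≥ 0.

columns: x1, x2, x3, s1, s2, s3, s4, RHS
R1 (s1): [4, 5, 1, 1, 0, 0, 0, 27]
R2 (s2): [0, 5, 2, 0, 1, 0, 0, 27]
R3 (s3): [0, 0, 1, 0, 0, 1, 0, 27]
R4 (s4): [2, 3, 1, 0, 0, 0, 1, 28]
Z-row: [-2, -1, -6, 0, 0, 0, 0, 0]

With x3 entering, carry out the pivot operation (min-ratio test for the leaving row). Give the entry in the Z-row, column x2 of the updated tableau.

14

Ratio test on column x3 — row 1: 27/1 = 27; row 2: 27/2 = 27/2; row 3: 27/1 = 27; row 4: 28/1 = 28. Minimum is 27/2 at row 2 (s2 leaves); pivot element 2.
Divide row 2 by 2; eliminate column x3 from the other rows.
Z-row update in column x2: -1 − (-6)·(5/2) = 14.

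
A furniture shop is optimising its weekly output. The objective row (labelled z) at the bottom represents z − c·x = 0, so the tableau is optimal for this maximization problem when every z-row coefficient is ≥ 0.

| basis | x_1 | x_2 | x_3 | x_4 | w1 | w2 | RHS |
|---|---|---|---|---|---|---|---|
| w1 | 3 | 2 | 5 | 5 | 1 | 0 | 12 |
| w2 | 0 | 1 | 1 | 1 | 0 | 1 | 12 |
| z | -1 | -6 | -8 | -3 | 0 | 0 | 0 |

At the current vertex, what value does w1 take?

12

w1 is basic (row 1); its value is the RHS of that row, 12.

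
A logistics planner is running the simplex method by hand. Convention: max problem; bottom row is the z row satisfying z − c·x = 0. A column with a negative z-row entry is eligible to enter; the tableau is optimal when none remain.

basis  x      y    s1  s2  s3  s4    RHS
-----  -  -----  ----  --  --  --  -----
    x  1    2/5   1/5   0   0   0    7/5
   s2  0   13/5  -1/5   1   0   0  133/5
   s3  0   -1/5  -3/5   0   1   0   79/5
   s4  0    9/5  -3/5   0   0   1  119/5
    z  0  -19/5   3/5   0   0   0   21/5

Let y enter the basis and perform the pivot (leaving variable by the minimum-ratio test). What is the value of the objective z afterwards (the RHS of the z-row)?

35/2

Ratio test on column y — row 1: (7/5)/(2/5) = 7/2; row 2: (133/5)/(13/5) = 133/13; row 3: entry -1/5 ≤ 0; row 4: (119/5)/(9/5) = 119/9. Minimum is 7/2 at row 1 (x leaves); pivot element 2/5.
Pivot on row 1; the z-row RHS becomes 21/5 − (-19/5)·(7/2) = 35/2.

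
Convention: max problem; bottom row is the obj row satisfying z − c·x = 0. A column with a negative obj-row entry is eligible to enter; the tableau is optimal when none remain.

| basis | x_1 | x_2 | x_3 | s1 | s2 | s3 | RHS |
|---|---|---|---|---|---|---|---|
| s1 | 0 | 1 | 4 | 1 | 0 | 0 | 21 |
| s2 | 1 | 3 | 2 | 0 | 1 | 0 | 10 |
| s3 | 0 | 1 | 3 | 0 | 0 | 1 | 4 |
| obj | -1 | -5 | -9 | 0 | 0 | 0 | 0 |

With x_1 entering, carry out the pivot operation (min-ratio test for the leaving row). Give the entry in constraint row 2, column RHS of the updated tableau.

10

Ratio test on column x_1 — row 1: entry 0 ≤ 0; row 2: 10/1 = 10; row 3: entry 0 ≤ 0. Minimum is 10 at row 2 (s2 leaves); pivot element 1.
Divide row 2 by 1; eliminate column x_1 from the other rows.
In the new row 2, the RHS entry is the old entry divided by the pivot: 10/1 = 10.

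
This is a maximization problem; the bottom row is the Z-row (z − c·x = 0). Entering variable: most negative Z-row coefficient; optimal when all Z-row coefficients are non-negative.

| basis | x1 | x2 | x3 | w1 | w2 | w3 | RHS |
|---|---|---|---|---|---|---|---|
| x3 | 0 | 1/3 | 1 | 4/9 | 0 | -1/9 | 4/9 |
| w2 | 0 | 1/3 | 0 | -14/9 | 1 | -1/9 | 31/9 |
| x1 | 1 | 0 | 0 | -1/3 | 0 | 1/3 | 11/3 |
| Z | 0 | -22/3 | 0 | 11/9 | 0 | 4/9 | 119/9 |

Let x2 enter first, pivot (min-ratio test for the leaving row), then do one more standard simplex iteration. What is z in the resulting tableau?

Ratio test on column x2 — row 1: (4/9)/(1/3) = 4/3; row 2: (31/9)/(1/3) = 31/3; row 3: entry 0 ≤ 0. Minimum is 4/3 at row 1 (x3 leaves); pivot element 1/3.
Pivot on row 1; the Z-row RHS becomes 119/9 − (-22/3)·(4/3) = 23.
Next entering variable (most negative Z-row entry -2): w3.
Ratio test on column w3 — row 1: entry -1/3 ≤ 0; row 2: entry 0 ≤ 0; row 3: (11/3)/(1/3) = 11. Minimum is 11 at row 3 (x1 leaves); pivot element 1/3.
After the second pivot the Z-row RHS is 23 − (-2)·11 = 45.

45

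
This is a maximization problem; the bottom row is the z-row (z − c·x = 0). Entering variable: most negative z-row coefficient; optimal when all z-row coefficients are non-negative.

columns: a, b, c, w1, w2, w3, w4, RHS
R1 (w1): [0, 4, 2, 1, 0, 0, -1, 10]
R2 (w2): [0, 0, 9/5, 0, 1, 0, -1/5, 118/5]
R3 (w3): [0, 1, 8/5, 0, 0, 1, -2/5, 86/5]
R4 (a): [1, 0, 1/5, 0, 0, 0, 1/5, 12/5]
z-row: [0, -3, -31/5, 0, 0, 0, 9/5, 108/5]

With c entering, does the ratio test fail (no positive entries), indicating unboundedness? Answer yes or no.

no

Column c has positive entries in row(s) 1, 2, 3, 4, so the ratio test bounds it — not unbounded.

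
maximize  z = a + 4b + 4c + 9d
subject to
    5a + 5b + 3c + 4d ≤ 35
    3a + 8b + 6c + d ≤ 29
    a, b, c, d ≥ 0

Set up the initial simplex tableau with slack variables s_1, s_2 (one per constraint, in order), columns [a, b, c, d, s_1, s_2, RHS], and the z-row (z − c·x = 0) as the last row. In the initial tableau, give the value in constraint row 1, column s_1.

Slack s_1 belongs to constraint 1; its column is the unit vector e_1, so the entry in row 1 is 1.

1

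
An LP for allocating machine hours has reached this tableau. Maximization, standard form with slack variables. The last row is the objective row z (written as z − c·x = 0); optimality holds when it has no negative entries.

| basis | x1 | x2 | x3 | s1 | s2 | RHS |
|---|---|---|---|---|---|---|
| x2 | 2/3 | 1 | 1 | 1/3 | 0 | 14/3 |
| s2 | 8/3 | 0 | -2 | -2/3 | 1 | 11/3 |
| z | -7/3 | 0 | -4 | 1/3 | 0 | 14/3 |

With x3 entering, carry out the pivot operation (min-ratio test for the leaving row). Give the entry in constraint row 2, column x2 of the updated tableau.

2

Ratio test on column x3 — row 1: (14/3)/1 = 14/3; row 2: entry -2 ≤ 0. Minimum is 14/3 at row 1 (x2 leaves); pivot element 1.
Divide row 1 by 1; eliminate column x3 from the other rows.
Row 2 update in column x2: 0 − (-2)·1 = 2.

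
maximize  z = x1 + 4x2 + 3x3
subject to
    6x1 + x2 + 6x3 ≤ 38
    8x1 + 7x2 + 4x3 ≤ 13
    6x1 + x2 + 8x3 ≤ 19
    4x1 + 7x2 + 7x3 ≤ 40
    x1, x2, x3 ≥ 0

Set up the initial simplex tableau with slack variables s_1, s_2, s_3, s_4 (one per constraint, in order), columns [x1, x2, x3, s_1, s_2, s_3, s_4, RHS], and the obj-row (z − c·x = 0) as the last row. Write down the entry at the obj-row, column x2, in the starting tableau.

The obj-row carries the negated objective coefficients: the x2 entry is -4.

-4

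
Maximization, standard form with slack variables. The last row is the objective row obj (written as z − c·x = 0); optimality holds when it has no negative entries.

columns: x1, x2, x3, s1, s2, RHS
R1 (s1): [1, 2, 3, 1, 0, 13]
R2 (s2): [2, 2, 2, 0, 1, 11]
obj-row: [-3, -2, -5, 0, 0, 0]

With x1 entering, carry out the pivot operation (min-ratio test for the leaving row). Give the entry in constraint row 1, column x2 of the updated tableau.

1

Ratio test on column x1 — row 1: 13/1 = 13; row 2: 11/2 = 11/2. Minimum is 11/2 at row 2 (s2 leaves); pivot element 2.
Divide row 2 by 2; eliminate column x1 from the other rows.
Row 1 update in column x2: 2 − 1·1 = 1.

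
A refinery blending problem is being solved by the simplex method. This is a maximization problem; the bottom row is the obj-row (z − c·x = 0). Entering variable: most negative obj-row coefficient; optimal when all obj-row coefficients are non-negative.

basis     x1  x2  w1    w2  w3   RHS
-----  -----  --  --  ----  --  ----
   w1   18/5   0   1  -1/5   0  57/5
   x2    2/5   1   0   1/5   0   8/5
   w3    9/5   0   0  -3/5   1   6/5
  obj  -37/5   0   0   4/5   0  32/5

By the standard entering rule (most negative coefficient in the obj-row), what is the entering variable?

Negative obj-row entries: x1: -37/5.
The most negative is -37/5 in column x1, so x1 enters.

x1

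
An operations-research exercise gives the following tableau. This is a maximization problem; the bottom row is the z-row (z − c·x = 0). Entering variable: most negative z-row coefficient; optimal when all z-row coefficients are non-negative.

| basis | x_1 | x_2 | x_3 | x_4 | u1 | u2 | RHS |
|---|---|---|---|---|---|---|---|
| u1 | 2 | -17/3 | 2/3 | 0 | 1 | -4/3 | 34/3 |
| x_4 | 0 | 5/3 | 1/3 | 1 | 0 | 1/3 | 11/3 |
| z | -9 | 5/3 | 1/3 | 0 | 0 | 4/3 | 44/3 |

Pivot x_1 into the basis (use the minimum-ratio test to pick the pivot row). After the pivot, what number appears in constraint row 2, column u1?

Ratio test on column x_1 — row 1: (34/3)/2 = 17/3; row 2: entry 0 ≤ 0. Minimum is 17/3 at row 1 (u1 leaves); pivot element 2.
Divide row 1 by 2; eliminate column x_1 from the other rows.
Row 2 update in column u1: 0 − 0·(1/2) = 0.

0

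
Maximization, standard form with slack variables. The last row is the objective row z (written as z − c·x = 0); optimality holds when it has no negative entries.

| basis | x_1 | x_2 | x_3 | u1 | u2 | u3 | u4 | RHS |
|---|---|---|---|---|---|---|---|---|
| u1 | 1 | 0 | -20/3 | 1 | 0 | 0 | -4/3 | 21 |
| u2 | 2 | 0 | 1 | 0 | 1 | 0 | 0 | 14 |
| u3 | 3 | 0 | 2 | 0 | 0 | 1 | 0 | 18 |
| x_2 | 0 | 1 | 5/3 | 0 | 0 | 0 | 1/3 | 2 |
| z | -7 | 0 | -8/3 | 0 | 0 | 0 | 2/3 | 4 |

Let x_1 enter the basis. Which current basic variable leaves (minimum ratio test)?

u3

Column x_1 entries and ratios — u1: 21/1 = 21; u2: 14/2 = 7; u3: 18/3 = 6; x_2: 0 ≤ 0, skip.
Smallest ratio is 6 in the row of u3, so u3 leaves.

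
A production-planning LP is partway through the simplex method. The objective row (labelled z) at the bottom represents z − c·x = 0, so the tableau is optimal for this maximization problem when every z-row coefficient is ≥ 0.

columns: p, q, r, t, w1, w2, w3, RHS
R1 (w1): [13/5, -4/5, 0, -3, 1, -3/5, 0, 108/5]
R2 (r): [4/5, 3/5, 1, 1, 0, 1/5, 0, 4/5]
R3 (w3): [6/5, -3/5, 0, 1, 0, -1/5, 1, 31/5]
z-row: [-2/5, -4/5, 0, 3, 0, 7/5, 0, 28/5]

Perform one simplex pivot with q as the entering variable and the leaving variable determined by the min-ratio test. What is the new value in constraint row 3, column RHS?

Ratio test on column q — row 1: entry -4/5 ≤ 0; row 2: (4/5)/(3/5) = 4/3; row 3: entry -3/5 ≤ 0. Minimum is 4/3 at row 2 (r leaves); pivot element 3/5.
Divide row 2 by 3/5; eliminate column q from the other rows.
Row 3 update in column RHS: 31/5 − (-3/5)·(4/3) = 7.

7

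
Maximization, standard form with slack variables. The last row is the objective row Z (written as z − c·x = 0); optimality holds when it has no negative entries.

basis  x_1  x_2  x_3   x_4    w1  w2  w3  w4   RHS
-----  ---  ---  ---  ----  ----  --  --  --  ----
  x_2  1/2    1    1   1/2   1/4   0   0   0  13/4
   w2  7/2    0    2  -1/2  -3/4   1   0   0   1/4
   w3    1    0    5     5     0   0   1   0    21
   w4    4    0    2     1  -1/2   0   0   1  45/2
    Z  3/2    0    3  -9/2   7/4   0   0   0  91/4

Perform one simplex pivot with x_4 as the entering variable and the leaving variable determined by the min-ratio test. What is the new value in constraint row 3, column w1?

0

Ratio test on column x_4 — row 1: (13/4)/(1/2) = 13/2; row 2: entry -1/2 ≤ 0; row 3: 21/5 = 21/5; row 4: (45/2)/1 = 45/2. Minimum is 21/5 at row 3 (w3 leaves); pivot element 5.
Divide row 3 by 5; eliminate column x_4 from the other rows.
In the new row 3, the w1 entry is the old entry divided by the pivot: 0/5 = 0.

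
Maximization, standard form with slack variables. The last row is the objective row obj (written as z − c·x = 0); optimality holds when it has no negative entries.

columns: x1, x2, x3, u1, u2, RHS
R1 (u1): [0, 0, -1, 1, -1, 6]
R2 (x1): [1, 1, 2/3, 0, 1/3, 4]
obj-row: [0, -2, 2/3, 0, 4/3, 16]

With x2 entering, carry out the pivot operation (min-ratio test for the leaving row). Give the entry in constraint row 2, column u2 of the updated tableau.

1/3

Ratio test on column x2 — row 1: entry 0 ≤ 0; row 2: 4/1 = 4. Minimum is 4 at row 2 (x1 leaves); pivot element 1.
Divide row 2 by 1; eliminate column x2 from the other rows.
In the new row 2, the u2 entry is the old entry divided by the pivot: (1/3)/1 = 1/3.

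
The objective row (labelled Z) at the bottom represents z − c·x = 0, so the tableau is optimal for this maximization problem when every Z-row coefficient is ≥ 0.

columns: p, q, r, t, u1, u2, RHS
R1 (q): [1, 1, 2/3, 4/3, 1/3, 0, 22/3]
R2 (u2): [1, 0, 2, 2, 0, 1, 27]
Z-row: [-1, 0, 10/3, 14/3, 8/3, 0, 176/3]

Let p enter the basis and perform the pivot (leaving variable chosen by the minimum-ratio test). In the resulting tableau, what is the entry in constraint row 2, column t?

Ratio test on column p — row 1: (22/3)/1 = 22/3; row 2: 27/1 = 27. Minimum is 22/3 at row 1 (q leaves); pivot element 1.
Divide row 1 by 1; eliminate column p from the other rows.
Row 2 update in column t: 2 − 1·(4/3) = 2/3.

2/3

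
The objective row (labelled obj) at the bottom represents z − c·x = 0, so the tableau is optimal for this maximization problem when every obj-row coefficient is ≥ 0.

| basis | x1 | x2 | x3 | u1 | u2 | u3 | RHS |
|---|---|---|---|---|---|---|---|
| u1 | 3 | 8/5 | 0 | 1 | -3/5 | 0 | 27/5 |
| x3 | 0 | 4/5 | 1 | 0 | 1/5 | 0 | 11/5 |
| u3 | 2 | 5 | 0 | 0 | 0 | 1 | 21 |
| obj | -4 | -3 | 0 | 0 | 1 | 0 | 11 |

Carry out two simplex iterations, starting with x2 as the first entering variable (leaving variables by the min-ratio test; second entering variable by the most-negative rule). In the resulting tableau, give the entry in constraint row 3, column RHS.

79/12

Ratio test on column x2 — row 1: (27/5)/(8/5) = 27/8; row 2: (11/5)/(4/5) = 11/4; row 3: 21/5 = 21/5. Minimum is 11/4 at row 2 (x3 leaves); pivot element 4/5.
Divide row 2 by 4/5; eliminate column x2 from the other rows.
Second iteration: most negative obj-row entry is -4 in column x1, so x1 enters.
Ratio test on column x1 — row 1: 1/3 = 1/3; row 2: entry 0 ≤ 0; row 3: (29/4)/2 = 29/8. Minimum is 1/3 at row 1 (u1 leaves); pivot element 3.
Divide row 1 by 3; eliminate column x1 from the other rows.
After both pivots, the entry at constraint row 3, column RHS is 79/12.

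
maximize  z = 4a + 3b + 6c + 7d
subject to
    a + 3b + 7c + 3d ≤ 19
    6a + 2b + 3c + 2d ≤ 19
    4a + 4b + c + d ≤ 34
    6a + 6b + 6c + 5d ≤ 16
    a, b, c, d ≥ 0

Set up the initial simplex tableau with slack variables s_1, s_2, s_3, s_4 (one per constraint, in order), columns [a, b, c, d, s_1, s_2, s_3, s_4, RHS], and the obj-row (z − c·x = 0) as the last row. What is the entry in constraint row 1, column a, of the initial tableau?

1

Constraint 1 has coefficient 1 on a.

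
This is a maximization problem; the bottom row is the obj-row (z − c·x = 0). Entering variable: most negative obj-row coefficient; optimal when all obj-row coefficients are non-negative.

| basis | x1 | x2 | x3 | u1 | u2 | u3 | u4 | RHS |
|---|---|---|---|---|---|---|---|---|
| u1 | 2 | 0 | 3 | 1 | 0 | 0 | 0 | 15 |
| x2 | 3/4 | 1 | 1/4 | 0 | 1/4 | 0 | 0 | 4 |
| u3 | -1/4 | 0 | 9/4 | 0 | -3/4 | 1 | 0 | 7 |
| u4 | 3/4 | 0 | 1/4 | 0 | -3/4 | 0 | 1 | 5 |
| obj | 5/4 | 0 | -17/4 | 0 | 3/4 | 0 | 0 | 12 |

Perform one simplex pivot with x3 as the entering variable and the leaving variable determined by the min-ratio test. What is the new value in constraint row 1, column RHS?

Ratio test on column x3 — row 1: 15/3 = 5; row 2: 4/(1/4) = 16; row 3: 7/(9/4) = 28/9; row 4: 5/(1/4) = 20. Minimum is 28/9 at row 3 (u3 leaves); pivot element 9/4.
Divide row 3 by 9/4; eliminate column x3 from the other rows.
Row 1 update in column RHS: 15 − 3·(28/9) = 17/3.

17/3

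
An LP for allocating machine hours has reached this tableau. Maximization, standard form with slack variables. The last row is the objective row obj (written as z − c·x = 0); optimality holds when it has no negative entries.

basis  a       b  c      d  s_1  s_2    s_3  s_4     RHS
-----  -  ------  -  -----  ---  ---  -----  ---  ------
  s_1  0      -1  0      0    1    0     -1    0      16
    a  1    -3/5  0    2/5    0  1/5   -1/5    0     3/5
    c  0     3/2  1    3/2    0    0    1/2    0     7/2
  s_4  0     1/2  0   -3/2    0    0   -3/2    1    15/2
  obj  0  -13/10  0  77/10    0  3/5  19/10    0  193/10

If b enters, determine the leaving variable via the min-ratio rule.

Column b entries and ratios — s_1: -1 ≤ 0, skip; a: -3/5 ≤ 0, skip; c: (7/2)/(3/2) = 7/3; s_4: (15/2)/(1/2) = 15.
Smallest ratio is 7/3 in the row of c, so c leaves.

c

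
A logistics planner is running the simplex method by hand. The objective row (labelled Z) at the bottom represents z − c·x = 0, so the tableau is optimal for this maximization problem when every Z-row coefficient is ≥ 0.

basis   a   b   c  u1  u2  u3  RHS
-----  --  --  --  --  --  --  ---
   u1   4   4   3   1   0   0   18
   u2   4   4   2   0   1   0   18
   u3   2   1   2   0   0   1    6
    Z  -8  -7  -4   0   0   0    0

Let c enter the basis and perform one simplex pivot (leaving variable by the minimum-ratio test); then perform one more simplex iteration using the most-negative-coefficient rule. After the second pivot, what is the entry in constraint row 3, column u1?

Ratio test on column c — row 1: 18/3 = 6; row 2: 18/2 = 9; row 3: 6/2 = 3. Minimum is 3 at row 3 (u3 leaves); pivot element 2.
Divide row 3 by 2; eliminate column c from the other rows.
Second iteration: most negative Z-row entry is -5 in column b, so b enters.
Ratio test on column b — row 1: 9/(5/2) = 18/5; row 2: 12/3 = 4; row 3: 3/(1/2) = 6. Minimum is 18/5 at row 1 (u1 leaves); pivot element 5/2.
Divide row 1 by 5/2; eliminate column b from the other rows.
After both pivots, the entry at constraint row 3, column u1 is -1/5.

-1/5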